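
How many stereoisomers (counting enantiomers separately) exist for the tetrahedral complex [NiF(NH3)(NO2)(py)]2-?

Only one geometric arrangement is possible; it has no improper symmetry element, so it exists as a pair of enantiomers (2 stereoisomers).

2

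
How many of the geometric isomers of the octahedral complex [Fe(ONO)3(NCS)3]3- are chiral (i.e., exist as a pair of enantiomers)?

An octahedron has six vertices in three trans pairs; every non-trans pair is cis.
There are 2 geometric isomers: ONO mer; ONO fac.
Each arrangement has an internal mirror plane or centre of symmetry, so none is chiral.

0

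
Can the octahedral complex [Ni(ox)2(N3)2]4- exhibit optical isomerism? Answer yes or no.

Each ox is bidentate and must span two cis positions.
Working through the distinct placements yields 2 geometric isomers: N3 trans; N3 cis (chiral).
One of these lacks any improper symmetry element and so occurs as an enantiomeric pair, giving 2 + 1 = 3 stereoisomers in total.

yes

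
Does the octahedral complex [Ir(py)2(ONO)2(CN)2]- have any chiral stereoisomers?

yes

The six octahedral sites form three mutually perpendicular trans pairs.
Working through the distinct placements yields 5 geometric isomers: py trans, ONO trans, CN trans; py cis, ONO cis, CN trans; py trans, ONO cis, CN cis; py cis, ONO cis, CN cis (chiral); py cis, ONO trans, CN cis.
One of these lacks any improper symmetry element and so occurs as an enantiomeric pair, giving 5 + 1 = 6 stereoisomers in total.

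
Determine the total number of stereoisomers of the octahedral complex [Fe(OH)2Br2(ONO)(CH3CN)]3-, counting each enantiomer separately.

An octahedron has six vertices in three trans pairs; every non-trans pair is cis.
The distinct arrangements are (6 in all): OH cis, Br trans; OH trans, Br trans; OH cis, Br cis (3 arrangements, 2 chiral); OH trans, Br cis.
Of these, 2 lack any improper symmetry element and so occur as enantiomeric pairs, giving 6 + 2 = 8 stereoisomers in total.

8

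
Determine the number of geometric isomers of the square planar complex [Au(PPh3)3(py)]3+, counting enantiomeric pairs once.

A square has two trans pairs of vertices; adjacent vertices are cis.
Only one geometric arrangement is possible.

1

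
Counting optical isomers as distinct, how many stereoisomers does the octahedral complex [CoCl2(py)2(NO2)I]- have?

In an octahedral complex each vertex has one trans partner and four cis neighbours.
Systematic placement gives 6 geometric isomers: Cl trans, py trans; Cl trans, py cis; Cl cis, py trans; Cl cis, py cis (3 arrangements, 2 chiral).
Of these, 2 lack any improper symmetry element and so occur as enantiomeric pairs, giving 6 + 2 = 8 stereoisomers in total.

8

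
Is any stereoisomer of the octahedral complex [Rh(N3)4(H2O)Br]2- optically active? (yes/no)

An octahedron has six vertices in three trans pairs; every non-trans pair is cis.
The distinct arrangements are (2 in all): H2O and Br mutually trans; H2O and Br mutually cis.
Each arrangement has an internal mirror plane or centre of symmetry, so none is chiral.

no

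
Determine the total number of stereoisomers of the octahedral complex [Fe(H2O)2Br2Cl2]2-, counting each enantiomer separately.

6

An octahedron has six vertices in three trans pairs; every non-trans pair is cis.
Systematic placement gives 5 geometric isomers: H2O trans, Br trans, Cl trans; H2O cis, Br trans, Cl cis; H2O trans, Br cis, Cl cis; H2O cis, Br cis, Cl cis (chiral); H2O cis, Br cis, Cl trans.
One of these lacks any improper symmetry element and so occurs as an enantiomeric pair, giving 5 + 1 = 6 stereoisomers in total.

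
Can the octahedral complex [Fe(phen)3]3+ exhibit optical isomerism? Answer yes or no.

yes

In an octahedral complex each vertex has one trans partner and four cis neighbours.
Each phen is bidentate and must span two cis positions.
Only one geometric arrangement is possible; it has no improper symmetry element, so it exists as a pair of enantiomers (2 stereoisomers).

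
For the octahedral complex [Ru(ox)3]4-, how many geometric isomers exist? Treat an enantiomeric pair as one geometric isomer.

An octahedron has six vertices in three trans pairs; every non-trans pair is cis.
Each ox is bidentate and must span two cis positions.
Only one geometric arrangement is possible; it has no improper symmetry element, so it exists as a pair of enantiomers (2 stereoisomers).

1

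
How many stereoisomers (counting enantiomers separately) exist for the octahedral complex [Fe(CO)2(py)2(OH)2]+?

6

An octahedron has six vertices in three trans pairs; every non-trans pair is cis.
Working through the distinct placements yields 5 geometric isomers: CO trans, py trans, OH trans; CO trans, py cis, OH cis; CO cis, py trans, OH cis; CO cis, py cis, OH cis (chiral); CO cis, py cis, OH trans.
One of these lacks any improper symmetry element and so occurs as an enantiomeric pair, giving 5 + 1 = 6 stereoisomers in total.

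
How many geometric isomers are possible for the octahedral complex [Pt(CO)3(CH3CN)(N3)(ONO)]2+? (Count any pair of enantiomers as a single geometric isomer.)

In an octahedral complex each vertex has one trans partner and four cis neighbours.
Systematic placement gives 4 geometric isomers: CO mer (3 arrangements); CO fac (chiral).

4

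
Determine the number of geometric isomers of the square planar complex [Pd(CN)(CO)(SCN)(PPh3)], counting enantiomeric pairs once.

3

A square has two trans pairs of vertices; adjacent vertices are cis.
There are 3 geometric isomers: (CN/PPh3 trans, CO/SCN trans); (CN/SCN trans, CO/PPh3 trans); (CN/CO trans, PPh3/SCN trans).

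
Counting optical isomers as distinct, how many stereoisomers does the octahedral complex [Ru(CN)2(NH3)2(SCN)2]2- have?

Working through the distinct placements yields 5 geometric isomers: CN trans, NH3 trans, SCN trans; CN trans, NH3 cis, SCN cis; CN cis, NH3 cis, SCN trans; CN cis, NH3 cis, SCN cis (chiral); CN cis, NH3 trans, SCN cis.
One of these lacks any improper symmetry element and so occurs as an enantiomeric pair, giving 5 + 1 = 6 stereoisomers in total.

6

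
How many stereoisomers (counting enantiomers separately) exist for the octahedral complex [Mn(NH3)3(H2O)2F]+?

3

An octahedron has six vertices in three trans pairs; every non-trans pair is cis.
The distinct arrangements are (3 in all): NH3 mer, H2O cis; NH3 mer, H2O trans; NH3 fac, H2O cis.
Each arrangement has an internal mirror plane or centre of symmetry, so none is chiral.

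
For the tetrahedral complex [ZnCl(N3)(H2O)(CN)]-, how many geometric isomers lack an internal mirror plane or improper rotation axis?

All four vertices of a tetrahedron are equivalent and mutually adjacent, so cis/trans isomerism cannot arise.
Only one geometric arrangement is possible; it has no improper symmetry element, so it exists as a pair of enantiomers (2 stereoisomers).

1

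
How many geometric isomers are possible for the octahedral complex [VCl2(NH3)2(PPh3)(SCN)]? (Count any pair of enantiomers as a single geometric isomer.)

6

In an octahedral complex each vertex has one trans partner and four cis neighbours.
Systematic placement gives 6 geometric isomers: Cl trans, NH3 trans; Cl trans, NH3 cis; Cl cis, NH3 cis (3 arrangements, 2 chiral); Cl cis, NH3 trans.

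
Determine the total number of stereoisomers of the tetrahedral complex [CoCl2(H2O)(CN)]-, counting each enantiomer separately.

1

All four vertices of a tetrahedron are equivalent and mutually adjacent, so cis/trans isomerism cannot arise.
Only one geometric arrangement is possible.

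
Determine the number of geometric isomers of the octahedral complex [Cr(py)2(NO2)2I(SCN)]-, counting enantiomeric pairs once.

Working through the distinct placements yields 6 geometric isomers: py trans, NO2 cis; py cis, NO2 cis (3 arrangements, 2 chiral); py trans, NO2 trans; py cis, NO2 trans.

6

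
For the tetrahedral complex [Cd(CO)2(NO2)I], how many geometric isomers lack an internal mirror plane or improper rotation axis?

Only one geometric arrangement is possible.

0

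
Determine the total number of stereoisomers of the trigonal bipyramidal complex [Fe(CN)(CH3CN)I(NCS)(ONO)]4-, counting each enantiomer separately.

Systematic enumeration (placing each ligand type in turn and discarding arrangements equivalent by rotation or reflection) gives 10 geometric isomers.
Of these, 10 lack any improper symmetry element and so occur as enantiomeric pairs, giving 10 + 10 = 20 stereoisomers in total.

20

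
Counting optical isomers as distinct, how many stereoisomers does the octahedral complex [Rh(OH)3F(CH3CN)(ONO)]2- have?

An octahedron has six vertices in three trans pairs; every non-trans pair is cis.
There are 4 geometric isomers: OH mer (3 arrangements); OH fac (chiral).
One of these lacks any improper symmetry element and so occurs as an enantiomeric pair, giving 4 + 1 = 5 stereoisomers in total.

5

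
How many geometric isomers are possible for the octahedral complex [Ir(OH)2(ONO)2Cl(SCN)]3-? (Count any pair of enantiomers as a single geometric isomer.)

An octahedron has six vertices in three trans pairs; every non-trans pair is cis.
Working through the distinct placements yields 6 geometric isomers: OH cis, ONO cis (3 arrangements, 2 chiral); OH cis, ONO trans; OH trans, ONO cis; OH trans, ONO trans.

6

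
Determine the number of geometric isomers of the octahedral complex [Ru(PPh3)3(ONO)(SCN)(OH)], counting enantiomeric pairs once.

4

An octahedron has six vertices in three trans pairs; every non-trans pair is cis.
There are 4 geometric isomers: PPh3 mer (3 arrangements); PPh3 fac (chiral).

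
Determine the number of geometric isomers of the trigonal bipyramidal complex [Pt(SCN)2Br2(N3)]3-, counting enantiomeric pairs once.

In a trigonal bipyramid the two axial positions differ from the three equatorial ones.
Systematic enumeration (placing each ligand type in turn and discarding arrangements equivalent by rotation or reflection) gives 5 geometric isomers.

5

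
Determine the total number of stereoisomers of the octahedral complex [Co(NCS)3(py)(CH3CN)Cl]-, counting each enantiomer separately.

5

The six octahedral sites form three mutually perpendicular trans pairs.
Working through the distinct placements yields 4 geometric isomers: NCS mer (3 arrangements); NCS fac (chiral).
One of these lacks any improper symmetry element and so occurs as an enantiomeric pair, giving 4 + 1 = 5 stereoisomers in total.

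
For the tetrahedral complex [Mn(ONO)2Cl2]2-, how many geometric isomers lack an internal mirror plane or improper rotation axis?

0

All four vertices of a tetrahedron are equivalent and mutually adjacent, so cis/trans isomerism cannot arise.
Only one geometric arrangement is possible.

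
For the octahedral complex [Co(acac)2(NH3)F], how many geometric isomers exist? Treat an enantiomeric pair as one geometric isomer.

2

An octahedron has six vertices in three trans pairs; every non-trans pair is cis.
Each acac is bidentate and must span two cis positions.
The distinct arrangements are (2 in all): NH3 and F mutually trans; NH3 and F mutually cis (chiral).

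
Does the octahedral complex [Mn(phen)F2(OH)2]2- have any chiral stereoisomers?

In an octahedral complex each vertex has one trans partner and four cis neighbours.
Each phen is bidentate and must span two cis positions.
The distinct arrangements are (3 in all): F trans, OH cis; F cis, OH cis (chiral); F cis, OH trans.
One of these lacks any improper symmetry element and so occurs as an enantiomeric pair, giving 3 + 1 = 4 stereoisomers in total.

yes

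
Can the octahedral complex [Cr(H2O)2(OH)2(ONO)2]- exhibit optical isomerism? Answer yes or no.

yes

The distinct arrangements are (5 in all): H2O trans, OH trans, ONO trans; H2O trans, OH cis, ONO cis; H2O cis, OH cis, ONO trans; H2O cis, OH cis, ONO cis (chiral); H2O cis, OH trans, ONO cis.
One of these lacks any improper symmetry element and so occurs as an enantiomeric pair, giving 5 + 1 = 6 stereoisomers in total.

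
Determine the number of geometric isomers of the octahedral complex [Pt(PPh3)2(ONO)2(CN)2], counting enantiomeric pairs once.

The six octahedral sites form three mutually perpendicular trans pairs.
There are 5 geometric isomers: PPh3 trans, ONO trans, CN trans; PPh3 cis, ONO cis, CN trans; PPh3 trans, ONO cis, CN cis; PPh3 cis, ONO cis, CN cis (chiral); PPh3 cis, ONO trans, CN cis.

5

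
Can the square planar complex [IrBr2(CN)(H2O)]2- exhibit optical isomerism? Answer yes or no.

no

In a square planar complex each vertex has one trans partner and two cis neighbours.
The distinct arrangements are (2 in all): Br cis; Br trans.
Each arrangement has an internal mirror plane or centre of symmetry, so none is chiral.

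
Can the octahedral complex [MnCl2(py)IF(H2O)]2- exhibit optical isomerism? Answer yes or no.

yes

In an octahedral complex each vertex has one trans partner and four cis neighbours.
Placing the ligands in turn and identifying arrangements related by rotation or reflection leaves 9 distinct geometric isomers.
Of these, 6 lack any improper symmetry element and so occur as enantiomeric pairs, giving 9 + 6 = 15 stereoisomers in total.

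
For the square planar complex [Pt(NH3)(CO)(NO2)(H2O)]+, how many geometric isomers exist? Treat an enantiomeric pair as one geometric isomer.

A square has two trans pairs of vertices; adjacent vertices are cis.
Working through the distinct placements yields 3 geometric isomers: (CO/NH3 trans, H2O/NO2 trans); (CO/NO2 trans, H2O/NH3 trans); (CO/H2O trans, NH3/NO2 trans).

3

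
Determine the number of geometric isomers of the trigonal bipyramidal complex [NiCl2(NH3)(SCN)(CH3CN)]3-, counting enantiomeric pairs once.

In a trigonal bipyramid the two axial positions differ from the three equatorial ones.
Exhaustive case analysis gives 7 geometric isomers.

7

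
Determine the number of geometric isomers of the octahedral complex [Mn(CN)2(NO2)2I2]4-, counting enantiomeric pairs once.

An octahedron has six vertices in three trans pairs; every non-trans pair is cis.
There are 5 geometric isomers: CN trans, NO2 trans, I trans; CN trans, NO2 cis, I cis; CN cis, NO2 trans, I cis; CN cis, NO2 cis, I cis (chiral); CN cis, NO2 cis, I trans.

5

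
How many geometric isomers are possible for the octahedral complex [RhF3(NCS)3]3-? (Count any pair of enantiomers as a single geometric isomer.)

2

The distinct arrangements are (2 in all): F mer; F fac.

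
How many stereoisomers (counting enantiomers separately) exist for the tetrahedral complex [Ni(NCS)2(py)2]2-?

1

In a tetrahedral complex all four positions are equivalent and every pair of ligands is adjacent — there is no cis/trans distinction.
Only one geometric arrangement is possible.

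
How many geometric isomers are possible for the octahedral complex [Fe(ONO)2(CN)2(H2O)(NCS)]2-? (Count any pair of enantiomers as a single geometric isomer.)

The six octahedral sites form three mutually perpendicular trans pairs.
The distinct arrangements are (6 in all): ONO trans, CN trans; ONO cis, CN trans; ONO trans, CN cis; ONO cis, CN cis (3 arrangements, 2 chiral).

6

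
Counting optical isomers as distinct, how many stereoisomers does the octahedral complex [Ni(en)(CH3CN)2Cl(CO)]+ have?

An octahedron has six vertices in three trans pairs; every non-trans pair is cis.
Each en is bidentate and must span two cis positions.
The distinct arrangements are (4 in all): CH3CN trans; CH3CN cis (3 arrangements, 2 chiral).
Of these, 2 lack any improper symmetry element and so occur as enantiomeric pairs, giving 4 + 2 = 6 stereoisomers in total.

6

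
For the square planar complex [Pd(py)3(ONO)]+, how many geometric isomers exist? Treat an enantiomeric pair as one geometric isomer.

A square has two trans pairs of vertices; adjacent vertices are cis.
Only one geometric arrangement is possible.

1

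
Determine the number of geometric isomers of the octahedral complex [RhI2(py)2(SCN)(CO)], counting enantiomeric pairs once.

In an octahedral complex each vertex has one trans partner and four cis neighbours.
There are 6 geometric isomers: I cis, py trans; I cis, py cis (3 arrangements, 2 chiral); I trans, py trans; I trans, py cis.

6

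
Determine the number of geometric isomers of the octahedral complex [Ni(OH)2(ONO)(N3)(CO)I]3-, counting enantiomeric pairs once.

9

The six octahedral sites form three mutually perpendicular trans pairs.
Exhaustive case analysis gives 9 geometric isomers.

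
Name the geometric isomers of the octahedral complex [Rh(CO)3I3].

In an octahedral complex each vertex has one trans partner and four cis neighbours.
Working through the distinct placements yields 2 geometric isomers: CO mer; CO fac.

fac and mer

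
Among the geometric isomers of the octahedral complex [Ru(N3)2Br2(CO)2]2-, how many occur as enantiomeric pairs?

The distinct arrangements are (5 in all): N3 trans, Br trans, CO trans; N3 cis, Br trans, CO cis; N3 trans, Br cis, CO cis; N3 cis, Br cis, CO cis (chiral); N3 cis, Br cis, CO trans.
One of these lacks any improper symmetry element and so occurs as an enantiomeric pair, giving 5 + 1 = 6 stereoisomers in total.

1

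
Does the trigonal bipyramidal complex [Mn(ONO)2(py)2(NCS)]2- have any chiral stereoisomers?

In a trigonal bipyramid the two axial positions differ from the three equatorial ones.
Systematic enumeration (placing each ligand type in turn and discarding arrangements equivalent by rotation or reflection) gives 5 geometric isomers.
One of these lacks any improper symmetry element and so occurs as an enantiomeric pair, giving 5 + 1 = 6 stereoisomers in total.

yes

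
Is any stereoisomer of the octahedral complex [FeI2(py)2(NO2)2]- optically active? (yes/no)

An octahedron has six vertices in three trans pairs; every non-trans pair is cis.
There are 5 geometric isomers: I trans, py trans, NO2 trans; I trans, py cis, NO2 cis; I cis, py trans, NO2 cis; I cis, py cis, NO2 cis (chiral); I cis, py cis, NO2 trans.
One of these lacks any improper symmetry element and so occurs as an enantiomeric pair, giving 5 + 1 = 6 stereoisomers in total.

yes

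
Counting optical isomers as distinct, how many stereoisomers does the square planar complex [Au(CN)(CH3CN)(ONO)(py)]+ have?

3

A square has two trans pairs of vertices; adjacent vertices are cis.
Systematic placement gives 3 geometric isomers: (CH3CN/ONO trans, CN/py trans); (CH3CN/py trans, CN/ONO trans); (CH3CN/CN trans, ONO/py trans).
Each arrangement has an internal mirror plane or centre of symmetry, so none is chiral.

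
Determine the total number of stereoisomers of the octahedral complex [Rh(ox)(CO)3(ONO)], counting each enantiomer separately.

The six octahedral sites form three mutually perpendicular trans pairs.
Each ox is bidentate and must span two cis positions.
Systematic placement gives 2 geometric isomers: CO mer; CO fac.
Each arrangement has an internal mirror plane or centre of symmetry, so none is chiral.

2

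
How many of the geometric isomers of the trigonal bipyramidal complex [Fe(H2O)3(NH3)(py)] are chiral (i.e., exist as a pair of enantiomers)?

A trigonal bipyramid has two axial and three equatorial sites, which are chemically inequivalent.
There are 4 geometric isomers: NH3 equatorial, py equatorial; NH3 axial, py equatorial; NH3 equatorial, py axial; NH3 axial, py axial.
Each arrangement has an internal mirror plane or centre of symmetry, so none is chiral.

0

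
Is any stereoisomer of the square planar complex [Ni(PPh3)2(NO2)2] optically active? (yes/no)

Systematic placement gives 2 geometric isomers: PPh3 cis; PPh3 trans.
Each arrangement has an internal mirror plane or centre of symmetry, so none is chiral.

no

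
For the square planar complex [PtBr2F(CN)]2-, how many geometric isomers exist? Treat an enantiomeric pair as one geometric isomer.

2

The distinct arrangements are (2 in all): Br cis; Br trans.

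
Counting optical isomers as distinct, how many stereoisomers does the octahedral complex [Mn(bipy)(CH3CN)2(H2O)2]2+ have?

4

The six octahedral sites form three mutually perpendicular trans pairs.
Each bipy is bidentate and must span two cis positions.
The distinct arrangements are (3 in all): CH3CN trans, H2O cis; CH3CN cis, H2O cis (chiral); CH3CN cis, H2O trans.
One of these lacks any improper symmetry element and so occurs as an enantiomeric pair, giving 3 + 1 = 4 stereoisomers in total.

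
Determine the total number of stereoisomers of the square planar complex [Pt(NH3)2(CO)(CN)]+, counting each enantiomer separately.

2

Systematic placement gives 2 geometric isomers: NH3 cis; NH3 trans.
Each arrangement has an internal mirror plane or centre of symmetry, so none is chiral.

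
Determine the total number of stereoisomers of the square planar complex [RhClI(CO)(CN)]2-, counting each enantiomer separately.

3

A square has two trans pairs of vertices; adjacent vertices are cis.
There are 3 geometric isomers: (CN/Cl trans, CO/I trans); (CN/I trans, CO/Cl trans); (CN/CO trans, Cl/I trans).
Each arrangement has an internal mirror plane or centre of symmetry, so none is chiral.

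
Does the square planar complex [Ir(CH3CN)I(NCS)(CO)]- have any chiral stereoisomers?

no

In a square planar complex each vertex has one trans partner and two cis neighbours.
There are 3 geometric isomers: (CH3CN/I trans, CO/NCS trans); (CH3CN/NCS trans, CO/I trans); (CH3CN/CO trans, I/NCS trans).
Each arrangement has an internal mirror plane or centre of symmetry, so none is chiral.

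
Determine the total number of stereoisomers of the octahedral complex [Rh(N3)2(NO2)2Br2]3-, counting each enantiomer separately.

Working through the distinct placements yields 5 geometric isomers: N3 trans, NO2 trans, Br trans; N3 cis, NO2 cis, Br trans; N3 cis, NO2 trans, Br cis; N3 cis, NO2 cis, Br cis (chiral); N3 trans, NO2 cis, Br cis.
One of these lacks any improper symmetry element and so occurs as an enantiomeric pair, giving 5 + 1 = 6 stereoisomers in total.

6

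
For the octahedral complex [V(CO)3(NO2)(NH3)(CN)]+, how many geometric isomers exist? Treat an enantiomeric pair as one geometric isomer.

4

In an octahedral complex each vertex has one trans partner and four cis neighbours.
There are 4 geometric isomers: CO mer (3 arrangements); CO fac (chiral).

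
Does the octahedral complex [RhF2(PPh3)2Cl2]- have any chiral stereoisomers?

In an octahedral complex each vertex has one trans partner and four cis neighbours.
Systematic placement gives 5 geometric isomers: F trans, PPh3 trans, Cl trans; F cis, PPh3 cis, Cl trans; F cis, PPh3 trans, Cl cis; F cis, PPh3 cis, Cl cis (chiral); F trans, PPh3 cis, Cl cis.
One of these lacks any improper symmetry element and so occurs as an enantiomeric pair, giving 5 + 1 = 6 stereoisomers in total.

yes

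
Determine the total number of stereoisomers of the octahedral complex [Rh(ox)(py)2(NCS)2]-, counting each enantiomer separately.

4

Each ox is bidentate and must span two cis positions.
Systematic placement gives 3 geometric isomers: py cis, NCS trans; py trans, NCS cis; py cis, NCS cis (chiral).
One of these lacks any improper symmetry element and so occurs as an enantiomeric pair, giving 3 + 1 = 4 stereoisomers in total.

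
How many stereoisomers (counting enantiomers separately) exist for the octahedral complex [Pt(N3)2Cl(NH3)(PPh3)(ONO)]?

15

Systematic enumeration (placing each ligand type in turn and discarding arrangements equivalent by rotation or reflection) gives 9 geometric isomers.
Of these, 6 lack any improper symmetry element and so occur as enantiomeric pairs, giving 9 + 6 = 15 stereoisomers in total.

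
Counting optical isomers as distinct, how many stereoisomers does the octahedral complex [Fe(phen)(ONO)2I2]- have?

Each phen is bidentate and must span two cis positions.
There are 3 geometric isomers: ONO cis, I trans; ONO cis, I cis (chiral); ONO trans, I cis.
One of these lacks any improper symmetry element and so occurs as an enantiomeric pair, giving 3 + 1 = 4 stereoisomers in total.

4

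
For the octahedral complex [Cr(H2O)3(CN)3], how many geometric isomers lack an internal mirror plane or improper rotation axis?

0

The six octahedral sites form three mutually perpendicular trans pairs.
Working through the distinct placements yields 2 geometric isomers: H2O mer; H2O fac.
Each arrangement has an internal mirror plane or centre of symmetry, so none is chiral.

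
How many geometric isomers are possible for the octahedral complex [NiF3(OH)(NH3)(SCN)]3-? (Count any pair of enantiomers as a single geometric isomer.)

The six octahedral sites form three mutually perpendicular trans pairs.
Systematic placement gives 4 geometric isomers: F mer (3 arrangements); F fac (chiral).

4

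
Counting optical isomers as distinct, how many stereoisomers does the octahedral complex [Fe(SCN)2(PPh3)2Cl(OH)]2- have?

In an octahedral complex each vertex has one trans partner and four cis neighbours.
Working through the distinct placements yields 6 geometric isomers: SCN trans, PPh3 trans; SCN cis, PPh3 cis (3 arrangements, 2 chiral); SCN trans, PPh3 cis; SCN cis, PPh3 trans.
Of these, 2 lack any improper symmetry element and so occur as enantiomeric pairs, giving 6 + 2 = 8 stereoisomers in total.

8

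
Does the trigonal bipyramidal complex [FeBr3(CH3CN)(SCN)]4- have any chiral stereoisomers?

A trigonal bipyramid has two axial and three equatorial sites, which are chemically inequivalent.
There are 4 geometric isomers: CH3CN equatorial, SCN equatorial; CH3CN axial, SCN equatorial; CH3CN equatorial, SCN axial; CH3CN axial, SCN axial.
Each arrangement has an internal mirror plane or centre of symmetry, so none is chiral.

no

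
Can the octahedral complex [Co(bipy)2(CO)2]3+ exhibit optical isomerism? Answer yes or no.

yes

Each bipy is bidentate and must span two cis positions.
Working through the distinct placements yields 2 geometric isomers: CO trans; CO cis (chiral).
One of these lacks any improper symmetry element and so occurs as an enantiomeric pair, giving 2 + 1 = 3 stereoisomers in total.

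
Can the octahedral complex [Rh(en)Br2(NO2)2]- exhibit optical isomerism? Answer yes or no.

yes

An octahedron has six vertices in three trans pairs; every non-trans pair is cis.
Each en is bidentate and must span two cis positions.
Systematic placement gives 3 geometric isomers: Br trans, NO2 cis; Br cis, NO2 cis (chiral); Br cis, NO2 trans.
One of these lacks any improper symmetry element and so occurs as an enantiomeric pair, giving 3 + 1 = 4 stereoisomers in total.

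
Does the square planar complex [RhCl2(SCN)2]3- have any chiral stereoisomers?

In a square planar complex each vertex has one trans partner and two cis neighbours.
The distinct arrangements are (2 in all): Cl cis; Cl trans.
Each arrangement has an internal mirror plane or centre of symmetry, so none is chiral.

no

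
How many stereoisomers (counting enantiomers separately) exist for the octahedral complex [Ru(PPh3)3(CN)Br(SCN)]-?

5

Working through the distinct placements yields 4 geometric isomers: PPh3 mer (3 arrangements); PPh3 fac (chiral).
One of these lacks any improper symmetry element and so occurs as an enantiomeric pair, giving 4 + 1 = 5 stereoisomers in total.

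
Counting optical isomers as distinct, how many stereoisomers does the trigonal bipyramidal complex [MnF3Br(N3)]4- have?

A trigonal bipyramid has two axial and three equatorial sites, which are chemically inequivalent.
The distinct arrangements are (4 in all): Br axial, N3 equatorial; Br axial, N3 axial; Br equatorial, N3 equatorial; Br equatorial, N3 axial.
Each arrangement has an internal mirror plane or centre of symmetry, so none is chiral.

4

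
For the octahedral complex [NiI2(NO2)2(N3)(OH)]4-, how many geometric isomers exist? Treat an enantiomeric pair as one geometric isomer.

In an octahedral complex each vertex has one trans partner and four cis neighbours.
Working through the distinct placements yields 6 geometric isomers: I trans, NO2 cis; I trans, NO2 trans; I cis, NO2 cis (3 arrangements, 2 chiral); I cis, NO2 trans.

6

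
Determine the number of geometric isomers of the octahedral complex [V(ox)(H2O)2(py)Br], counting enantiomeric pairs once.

An octahedron has six vertices in three trans pairs; every non-trans pair is cis.
Each ox is bidentate and must span two cis positions.
Systematic placement gives 4 geometric isomers: H2O cis (3 arrangements, 2 chiral); H2O trans.

4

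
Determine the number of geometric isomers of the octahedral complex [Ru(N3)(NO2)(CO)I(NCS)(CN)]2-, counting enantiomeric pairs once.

In an octahedral complex each vertex has one trans partner and four cis neighbours.
Exhaustive case analysis gives 15 geometric isomers.

15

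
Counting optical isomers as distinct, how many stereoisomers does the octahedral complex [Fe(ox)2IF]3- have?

The six octahedral sites form three mutually perpendicular trans pairs.
Each ox is bidentate and must span two cis positions.
There are 2 geometric isomers: I and F mutually trans; I and F mutually cis (chiral).
One of these lacks any improper symmetry element and so occurs as an enantiomeric pair, giving 2 + 1 = 3 stereoisomers in total.

3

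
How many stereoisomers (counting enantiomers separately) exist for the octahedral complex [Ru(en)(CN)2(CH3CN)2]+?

The six octahedral sites form three mutually perpendicular trans pairs.
Each en is bidentate and must span two cis positions.
There are 3 geometric isomers: CN cis, CH3CN trans; CN cis, CH3CN cis (chiral); CN trans, CH3CN cis.
One of these lacks any improper symmetry element and so occurs as an enantiomeric pair, giving 3 + 1 = 4 stereoisomers in total.

4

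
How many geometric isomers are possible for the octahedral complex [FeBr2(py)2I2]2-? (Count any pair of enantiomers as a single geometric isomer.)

The six octahedral sites form three mutually perpendicular trans pairs.
The distinct arrangements are (5 in all): Br trans, py trans, I trans; Br trans, py cis, I cis; Br cis, py trans, I cis; Br cis, py cis, I cis (chiral); Br cis, py cis, I trans.

5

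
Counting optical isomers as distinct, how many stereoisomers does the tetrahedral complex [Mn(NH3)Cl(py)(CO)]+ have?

2

In a tetrahedral complex all four positions are equivalent and every pair of ligands is adjacent — there is no cis/trans distinction.
Only one geometric arrangement is possible; it has no improper symmetry element, so it exists as a pair of enantiomers (2 stereoisomers).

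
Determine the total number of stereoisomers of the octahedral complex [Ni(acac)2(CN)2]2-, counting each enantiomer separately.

3

An octahedron has six vertices in three trans pairs; every non-trans pair is cis.
Each acac is bidentate and must span two cis positions.
The distinct arrangements are (2 in all): CN trans; CN cis (chiral).
One of these lacks any improper symmetry element and so occurs as an enantiomeric pair, giving 2 + 1 = 3 stereoisomers in total.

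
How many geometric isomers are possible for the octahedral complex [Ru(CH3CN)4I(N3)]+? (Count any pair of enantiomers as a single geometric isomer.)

An octahedron has six vertices in three trans pairs; every non-trans pair is cis.
There are 2 geometric isomers: I and N3 mutually trans; I and N3 mutually cis.

2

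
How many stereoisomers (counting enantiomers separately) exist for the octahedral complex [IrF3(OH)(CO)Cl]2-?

5

The six octahedral sites form three mutually perpendicular trans pairs.
The distinct arrangements are (4 in all): F mer (3 arrangements); F fac (chiral).
One of these lacks any improper symmetry element and so occurs as an enantiomeric pair, giving 4 + 1 = 5 stereoisomers in total.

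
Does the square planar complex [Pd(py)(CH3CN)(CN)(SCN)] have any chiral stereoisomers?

no

Systematic placement gives 3 geometric isomers: (CH3CN/SCN trans, CN/py trans); (CH3CN/py trans, CN/SCN trans); (CH3CN/CN trans, SCN/py trans).
Each arrangement has an internal mirror plane or centre of symmetry, so none is chiral.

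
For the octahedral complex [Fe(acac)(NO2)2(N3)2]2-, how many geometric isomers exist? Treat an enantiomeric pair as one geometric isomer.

3

The six octahedral sites form three mutually perpendicular trans pairs.
Each acac is bidentate and must span two cis positions.
There are 3 geometric isomers: NO2 cis, N3 trans; NO2 cis, N3 cis (chiral); NO2 trans, N3 cis.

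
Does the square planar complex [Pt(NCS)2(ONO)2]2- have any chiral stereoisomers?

In a square planar complex each vertex has one trans partner and two cis neighbours.
Systematic placement gives 2 geometric isomers: NCS cis; NCS trans.
Each arrangement has an internal mirror plane or centre of symmetry, so none is chiral.

no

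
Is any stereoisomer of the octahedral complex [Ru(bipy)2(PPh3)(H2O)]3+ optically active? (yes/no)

Each bipy is bidentate and must span two cis positions.
Working through the distinct placements yields 2 geometric isomers: PPh3 and H2O mutually trans; PPh3 and H2O mutually cis (chiral).
One of these lacks any improper symmetry element and so occurs as an enantiomeric pair, giving 2 + 1 = 3 stereoisomers in total.

yes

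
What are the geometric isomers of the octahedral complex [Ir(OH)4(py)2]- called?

cis and trans

An octahedron has six vertices in three trans pairs; every non-trans pair is cis.
Systematic placement gives 2 geometric isomers: py trans; py cis.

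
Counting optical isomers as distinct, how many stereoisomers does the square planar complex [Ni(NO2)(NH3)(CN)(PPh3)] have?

3

Systematic placement gives 3 geometric isomers: (CN/NO2 trans, NH3/PPh3 trans); (CN/PPh3 trans, NH3/NO2 trans); (CN/NH3 trans, NO2/PPh3 trans).
Each arrangement has an internal mirror plane or centre of symmetry, so none is chiral.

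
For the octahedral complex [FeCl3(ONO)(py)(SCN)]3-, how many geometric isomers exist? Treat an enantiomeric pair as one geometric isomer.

An octahedron has six vertices in three trans pairs; every non-trans pair is cis.
The distinct arrangements are (4 in all): Cl mer (3 arrangements); Cl fac (chiral).

4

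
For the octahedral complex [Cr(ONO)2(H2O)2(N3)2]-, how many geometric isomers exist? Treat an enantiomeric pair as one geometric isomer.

5

Systematic placement gives 5 geometric isomers: ONO trans, H2O trans, N3 trans; ONO cis, H2O trans, N3 cis; ONO trans, H2O cis, N3 cis; ONO cis, H2O cis, N3 cis (chiral); ONO cis, H2O cis, N3 trans.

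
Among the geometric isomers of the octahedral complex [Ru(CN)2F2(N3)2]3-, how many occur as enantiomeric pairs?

1

The six octahedral sites form three mutually perpendicular trans pairs.
Working through the distinct placements yields 5 geometric isomers: CN trans, F trans, N3 trans; CN trans, F cis, N3 cis; CN cis, F cis, N3 trans; CN cis, F cis, N3 cis (chiral); CN cis, F trans, N3 cis.
One of these lacks any improper symmetry element and so occurs as an enantiomeric pair, giving 5 + 1 = 6 stereoisomers in total.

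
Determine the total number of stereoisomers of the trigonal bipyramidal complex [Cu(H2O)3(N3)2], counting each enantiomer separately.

A trigonal bipyramid has two axial and three equatorial sites, which are chemically inequivalent.
Systematic placement gives 3 geometric isomers: N3 both equatorial; N3 one axial, one equatorial; N3 both axial.
Each arrangement has an internal mirror plane or centre of symmetry, so none is chiral.

3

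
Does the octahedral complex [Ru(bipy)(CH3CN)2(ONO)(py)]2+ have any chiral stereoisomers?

yes

The six octahedral sites form three mutually perpendicular trans pairs.
Each bipy is bidentate and must span two cis positions.
Systematic placement gives 4 geometric isomers: CH3CN trans; CH3CN cis (3 arrangements, 2 chiral).
Of these, 2 lack any improper symmetry element and so occur as enantiomeric pairs, giving 4 + 2 = 6 stereoisomers in total.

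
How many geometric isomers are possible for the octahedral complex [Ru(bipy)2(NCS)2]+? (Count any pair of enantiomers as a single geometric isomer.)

In an octahedral complex each vertex has one trans partner and four cis neighbours.
Each bipy is bidentate and must span two cis positions.
There are 2 geometric isomers: NCS trans; NCS cis (chiral).

2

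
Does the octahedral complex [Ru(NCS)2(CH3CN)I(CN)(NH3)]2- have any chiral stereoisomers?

In an octahedral complex each vertex has one trans partner and four cis neighbours.
Systematic enumeration (placing each ligand type in turn and discarding arrangements equivalent by rotation or reflection) gives 9 geometric isomers.
Of these, 6 lack any improper symmetry element and so occur as enantiomeric pairs, giving 9 + 6 = 15 stereoisomers in total.

yes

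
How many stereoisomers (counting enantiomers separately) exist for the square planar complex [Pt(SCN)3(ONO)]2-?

A square has two trans pairs of vertices; adjacent vertices are cis.
Only one geometric arrangement is possible.

1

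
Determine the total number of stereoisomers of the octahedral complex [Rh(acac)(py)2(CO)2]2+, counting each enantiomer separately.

4

An octahedron has six vertices in three trans pairs; every non-trans pair is cis.
Each acac is bidentate and must span two cis positions.
Systematic placement gives 3 geometric isomers: py cis, CO trans; py trans, CO cis; py cis, CO cis (chiral).
One of these lacks any improper symmetry element and so occurs as an enantiomeric pair, giving 3 + 1 = 4 stereoisomers in total.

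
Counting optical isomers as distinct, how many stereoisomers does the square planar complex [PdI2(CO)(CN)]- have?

2

A square has two trans pairs of vertices; adjacent vertices are cis.
There are 2 geometric isomers: I cis; I trans.
Each arrangement has an internal mirror plane or centre of symmetry, so none is chiral.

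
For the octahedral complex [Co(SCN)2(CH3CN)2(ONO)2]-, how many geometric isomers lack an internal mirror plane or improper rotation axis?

1

In an octahedral complex each vertex has one trans partner and four cis neighbours.
Systematic placement gives 5 geometric isomers: SCN trans, CH3CN trans, ONO trans; SCN cis, CH3CN trans, ONO cis; SCN trans, CH3CN cis, ONO cis; SCN cis, CH3CN cis, ONO cis (chiral); SCN cis, CH3CN cis, ONO trans.
One of these lacks any improper symmetry element and so occurs as an enantiomeric pair, giving 5 + 1 = 6 stereoisomers in total.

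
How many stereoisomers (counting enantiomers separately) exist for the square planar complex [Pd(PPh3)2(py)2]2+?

A square has two trans pairs of vertices; adjacent vertices are cis.
Systematic placement gives 2 geometric isomers: PPh3 cis; PPh3 trans.
Each arrangement has an internal mirror plane or centre of symmetry, so none is chiral.

2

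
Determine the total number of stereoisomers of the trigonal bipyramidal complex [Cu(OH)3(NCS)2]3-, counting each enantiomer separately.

3

In a trigonal bipyramid the two axial positions differ from the three equatorial ones.
Working through the distinct placements yields 3 geometric isomers: NCS both axial; NCS one axial, one equatorial; NCS both equatorial.
Each arrangement has an internal mirror plane or centre of symmetry, so none is chiral.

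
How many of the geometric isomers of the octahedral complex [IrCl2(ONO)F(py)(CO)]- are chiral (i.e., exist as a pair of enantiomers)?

6

In an octahedral complex each vertex has one trans partner and four cis neighbours.
Exhaustive case analysis gives 9 geometric isomers.
Of these, 6 lack any improper symmetry element and so occur as enantiomeric pairs, giving 9 + 6 = 15 stereoisomers in total.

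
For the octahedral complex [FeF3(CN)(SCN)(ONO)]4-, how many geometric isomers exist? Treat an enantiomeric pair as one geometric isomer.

4

Systematic placement gives 4 geometric isomers: F mer (3 arrangements); F fac (chiral).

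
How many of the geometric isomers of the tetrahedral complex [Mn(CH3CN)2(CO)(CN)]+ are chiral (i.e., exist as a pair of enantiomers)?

In a tetrahedral complex all four positions are equivalent and every pair of ligands is adjacent — there is no cis/trans distinction.
Only one geometric arrangement is possible.

0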